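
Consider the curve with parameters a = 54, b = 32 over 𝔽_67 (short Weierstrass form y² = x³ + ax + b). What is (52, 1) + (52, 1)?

tangent at (52, 1): λ = (3·52² + 54)/(2·1) ≡ 59/2. 2⁻¹ ≡ 34 (mod 67) since 2·34 = 68 ≡ 1, so λ ≡ 59·34 ≡ 63.
  x = λ² - 52 - 52 = 3969 - 104 ≡ 46; y = λ·(52 - 46) - 1 ≡ 42. → (46, 42)

(46, 42)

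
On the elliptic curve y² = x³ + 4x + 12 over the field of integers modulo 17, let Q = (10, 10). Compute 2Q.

tangent at (10, 10): λ = (3·10² + 4)/(2·10) ≡ 15/3. 3⁻¹ ≡ 6 (mod 17), so λ ≡ 15·6 ≡ 5.
  x = λ² - 10 - 10 = 25 - 20 ≡ 5; y = λ·(10 - 5) - 10 ≡ 15. → (5, 15)

(5, 15)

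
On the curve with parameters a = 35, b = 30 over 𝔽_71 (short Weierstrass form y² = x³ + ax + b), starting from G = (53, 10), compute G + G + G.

Repeated addition: build up to 3G.
2G: tangent at (53, 10): λ = (3·53² + 35)/(2·10) ≡ 13/20. 20⁻¹ ≡ 32 (mod 71), so λ ≡ 13·32 ≡ 61.
  x = λ² - 53 - 53 = 3721 - 106 ≡ 65; y = λ·(53 - 65) - 10 ≡ 39. → (65, 39)
3G: (65, 39) + (53, 10). λ = (10 - 39)/(53 - 65) ≡ 42/59 mod 71. 59⁻¹ ≡ 65 (mod 71), so λ ≡ 32.
  x = λ² - 65 - 53 = 1024 - 118 ≡ 54; y = λ·(65 - 54) - 39 ≡ 29. → (54, 29)

(54, 29)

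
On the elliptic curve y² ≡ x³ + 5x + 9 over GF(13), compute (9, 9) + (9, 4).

O

The two points share x = 9 and their y-coordinates satisfy 9 + 4 ≡ 0 (mod 13), so they are inverses. Their sum is 𝒪.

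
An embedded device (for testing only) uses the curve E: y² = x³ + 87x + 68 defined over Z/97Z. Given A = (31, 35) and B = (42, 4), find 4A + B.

First 4A:
Repeated addition: build up to 4A.
2A: tangent at (31, 35): λ = (3·31² + 87)/(2·35) ≡ 60/70. 70⁻¹ ≡ 79 (mod 97), so λ ≡ 60·79 ≡ 84.
  x = λ² - 31 - 31 = 7056 - 62 ≡ 10; y = λ·(31 - 10) - 35 ≡ 80. → (10, 80)
3A: (10, 80) + (31, 35). λ = (35 - 80)/(31 - 10) ≡ 52/21 mod 97. 21⁻¹ ≡ 37 (mod 97) since 21·37 = 777 ≡ 1, so λ ≡ 81.
  x = λ² - 10 - 31 = 6561 - 41 ≡ 21; y = λ·(10 - 21) - 80 ≡ 96. → (21, 96)
4A: (21, 96) + (31, 35). λ = (35 - 96)/(31 - 21) ≡ 36/10 mod 97. 10⁻¹ ≡ 68 (mod 97) since 10·68 = 680 ≡ 1, so λ ≡ 23.
  x = λ² - 21 - 31 = 529 - 52 ≡ 89; y = λ·(21 - 89) - 96 ≡ 86. → (89, 86)
4A = (89, 86).
Finally 4A + B:
(89, 86) + (42, 4). λ = (4 - 86)/(42 - 89) ≡ 15/50 mod 97. 50⁻¹ ≡ 33 (mod 97), so λ ≡ 10.
  x = λ² - 89 - 42 = 100 - 131 ≡ 66; y = λ·(89 - 66) - 86 ≡ 47. → (66, 47)

(66, 47)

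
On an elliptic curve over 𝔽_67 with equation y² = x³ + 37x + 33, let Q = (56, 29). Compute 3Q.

(52, 18)

Repeated addition: build up to 3Q.
2Q: tangent at (56, 29): λ = (3·56² + 37)/(2·29) ≡ 65/58. 58⁻¹ ≡ 52 (mod 67), so λ ≡ 65·52 ≡ 30.
  x = λ² - 56 - 56 = 900 - 112 ≡ 51; y = λ·(56 - 51) - 29 ≡ 54. → (51, 54)
3Q: (51, 54) + (56, 29). λ = (29 - 54)/(56 - 51) ≡ 42/5 mod 67. 5⁻¹ ≡ 27 (mod 67), so λ ≡ 62.
  x = λ² - 51 - 56 = 3844 - 107 ≡ 52; y = λ·(51 - 52) - 54 ≡ 18. → (52, 18)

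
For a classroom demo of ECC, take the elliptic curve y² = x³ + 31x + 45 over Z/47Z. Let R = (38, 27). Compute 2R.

(3, 27)

tangent at (38, 27): λ = (3·38² + 31)/(2·27) ≡ 39/7. 7⁻¹ ≡ 27 (mod 47), so λ ≡ 39·27 ≡ 19.
  x = λ² - 38 - 38 = 361 - 76 ≡ 3; y = λ·(38 - 3) - 27 ≡ 27. → (3, 27)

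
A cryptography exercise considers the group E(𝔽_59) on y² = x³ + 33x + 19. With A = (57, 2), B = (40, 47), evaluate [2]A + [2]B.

(13, 7)

First 2A:
Repeated addition: build up to 2A.
2A: tangent at (57, 2): λ = (3·57² + 33)/(2·2) ≡ 45/4. 4⁻¹ ≡ 15 (mod 59), so λ ≡ 45·15 ≡ 26.
  x = λ² - 57 - 57 = 676 - 114 ≡ 31; y = λ·(57 - 31) - 2 ≡ 25. → (31, 25)
2A = (31, 25).
Next 2B:
Repeated addition: build up to 2B.
2B: tangent at (40, 47): λ = (3·40² + 33)/(2·47) ≡ 54/35. 35⁻¹ ≡ 27 (mod 59), so λ ≡ 54·27 ≡ 42.
  x = λ² - 40 - 40 = 1764 - 80 ≡ 32; y = λ·(40 - 32) - 47 ≡ 53. → (32, 53)
2B = (32, 53).
Finally 2A + 2B:
(31, 25) + (32, 53). λ = (53 - 25)/(32 - 31) ≡ 28/1 mod 59. 1⁻¹ ≡ 1 (mod 59), so λ ≡ 28.
  x = λ² - 31 - 32 = 784 - 63 ≡ 13; y = λ·(31 - 13) - 25 ≡ 7. → (13, 7)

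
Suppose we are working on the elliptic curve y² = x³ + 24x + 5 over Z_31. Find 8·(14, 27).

Write G = (14, 27).
Double-and-add on 8 = (1000)₂. Start with G = (14, 27) for the leading 1-bit.
double: tangent at (14, 27): λ = (3·14² + 24)/(2·27) ≡ 23/23. 23⁻¹ ≡ 27 (mod 31), so λ ≡ 23·27 ≡ 1.
  x = λ² - 14 - 14 = 1 - 28 ≡ 4; y = λ·(14 - 4) - 27 ≡ 14. → (4, 14)
double: tangent at (4, 14): λ = (3·4² + 24)/(2·14) ≡ 10/28. 28⁻¹ ≡ 10 (mod 31) since 28·10 = 280 ≡ 1, so λ ≡ 10·10 ≡ 7.
  x = λ² - 4 - 4 = 49 - 8 ≡ 10; y = λ·(4 - 10) - 14 ≡ 6. → (10, 6)
double: tangent at (10, 6): λ = (3·10² + 24)/(2·6) ≡ 14/12. 12⁻¹ ≡ 13 (mod 31), so λ ≡ 14·13 ≡ 27.
  x = λ² - 10 - 10 = 729 - 20 ≡ 27; y = λ·(10 - 27) - 6 ≡ 0. → (27, 0)

(27, 0)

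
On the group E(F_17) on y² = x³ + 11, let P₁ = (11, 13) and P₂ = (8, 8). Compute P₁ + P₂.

(11, 13) + (8, 8). λ = (8 - 13)/(8 - 11) ≡ 12/14 mod 17. 14⁻¹ ≡ 11 (mod 17) since 14·11 = 154 ≡ 1, so λ ≡ 13.
  x = λ² - 11 - 8 = 169 - 19 ≡ 14; y = λ·(11 - 14) - 13 ≡ 16. → (14, 16)

(14, 16)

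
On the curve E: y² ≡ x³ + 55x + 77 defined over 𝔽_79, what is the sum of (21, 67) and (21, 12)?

The two points share x = 21 and their y-coordinates satisfy 67 + 12 ≡ 0 (mod 79), so they are inverses. Their sum is 𝒪.

O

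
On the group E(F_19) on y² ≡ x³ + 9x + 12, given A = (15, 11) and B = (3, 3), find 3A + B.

(4, 13)

First 3A:
Repeated addition: build up to 3A.
2A: tangent at (15, 11): λ = (3·15² + 9)/(2·11) ≡ 0/3. 3⁻¹ ≡ 13 (mod 19), so λ ≡ 0·13 ≡ 0.
  x = λ² - 15 - 15 = 0 - 30 ≡ 8; y = λ·(15 - 8) - 11 ≡ 8. → (8, 8)
3A: (8, 8) + (15, 11). λ = (11 - 8)/(15 - 8) ≡ 3/7 mod 19. 7⁻¹ ≡ 11 (mod 19), so λ ≡ 14.
  x = λ² - 8 - 15 = 196 - 23 ≡ 2; y = λ·(8 - 2) - 8 ≡ 0. → (2, 0)
3A = (2, 0).
Finally 3A + B:
(2, 0) + (3, 3). λ = (3 - 0)/(3 - 2) ≡ 3/1 mod 19. 1⁻¹ ≡ 1 (mod 19), so λ ≡ 3.
  x = λ² - 2 - 3 = 9 - 5 ≡ 4; y = λ·(2 - 4) - 0 ≡ 13. → (4, 13)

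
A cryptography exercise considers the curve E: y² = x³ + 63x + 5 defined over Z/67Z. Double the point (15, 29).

tangent at (15, 29): λ = (3·15² + 63)/(2·29) ≡ 1/58. 58⁻¹ ≡ 52 (mod 67), so λ ≡ 1·52 ≡ 52.
  x = λ² - 15 - 15 = 2704 - 30 ≡ 61; y = λ·(15 - 61) - 29 ≡ 58. → (61, 58)

(61, 58)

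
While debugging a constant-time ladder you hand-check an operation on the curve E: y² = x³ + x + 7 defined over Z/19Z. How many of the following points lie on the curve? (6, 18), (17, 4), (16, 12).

(6, 18): 18² ≡ 1, rhs ≡ 1 → on.
(17, 4): 4² ≡ 16, rhs ≡ 16 → on.
(16, 12): 12² ≡ 11, rhs ≡ 15 → off.

2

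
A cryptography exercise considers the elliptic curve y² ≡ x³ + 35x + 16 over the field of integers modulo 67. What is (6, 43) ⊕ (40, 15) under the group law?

(8, 2)

(6, 43) + (40, 15). λ = (15 - 43)/(40 - 6) ≡ 39/34 mod 67. 34⁻¹ ≡ 2 (mod 67) since 34·2 = 68 ≡ 1, so λ ≡ 11.
  x = λ² - 6 - 40 = 121 - 46 ≡ 8; y = λ·(6 - 8) - 43 ≡ 2. → (8, 2)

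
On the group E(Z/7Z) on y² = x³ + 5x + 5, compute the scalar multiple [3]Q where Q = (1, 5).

Repeated addition: build up to 3Q.
2Q: tangent at (1, 5): λ = (3·1² + 5)/(2·5) ≡ 1/3. 3⁻¹ ≡ 5 (mod 7) since 3·5 = 15 ≡ 1, so λ ≡ 1·5 ≡ 5.
  x = λ² - 1 - 1 = 25 - 2 ≡ 2; y = λ·(1 - 2) - 5 ≡ 4. → (2, 4)
3Q: (2, 4) + (1, 5). λ = (5 - 4)/(1 - 2) ≡ 1/6 mod 7. 6⁻¹ ≡ 6 (mod 7) since 6·6 = 36 ≡ 1, so λ ≡ 6.
  x = λ² - 2 - 1 = 36 - 3 ≡ 5; y = λ·(2 - 5) - 4 ≡ 6. → (5, 6)

(5, 6)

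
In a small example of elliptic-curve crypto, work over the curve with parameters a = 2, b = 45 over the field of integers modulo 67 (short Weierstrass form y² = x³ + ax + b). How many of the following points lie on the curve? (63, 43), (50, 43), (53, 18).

1

(63, 43): 43² ≡ 40, rhs ≡ 40 → on.
(50, 43): 43² ≡ 40, rhs ≡ 56 → off.
(53, 18): 18² ≡ 56, rhs ≡ 20 → off.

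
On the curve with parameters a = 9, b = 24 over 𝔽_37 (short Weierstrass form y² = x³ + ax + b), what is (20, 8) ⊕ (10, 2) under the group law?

(34, 28)

(20, 8) + (10, 2). λ = (2 - 8)/(10 - 20) ≡ 31/27 mod 37. 27⁻¹ ≡ 11 (mod 37) since 27·11 = 297 ≡ 1, so λ ≡ 8.
  x = λ² - 20 - 10 = 64 - 30 ≡ 34; y = λ·(20 - 34) - 8 ≡ 28. → (34, 28)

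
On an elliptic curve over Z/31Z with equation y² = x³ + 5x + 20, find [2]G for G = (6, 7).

tangent at (6, 7): λ = (3·6² + 5)/(2·7) ≡ 20/14. 14⁻¹ ≡ 20 (mod 31) since 14·20 = 280 ≡ 1, so λ ≡ 20·20 ≡ 28.
  x = λ² - 6 - 6 = 784 - 12 ≡ 28; y = λ·(6 - 28) - 7 ≡ 28. → (28, 28)

(28, 28)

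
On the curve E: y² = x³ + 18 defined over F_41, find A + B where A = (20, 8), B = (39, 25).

(20, 8) + (39, 25). λ = (25 - 8)/(39 - 20) ≡ 17/19 mod 41. 19⁻¹ ≡ 13 (mod 41) since 19·13 = 247 ≡ 1, so λ ≡ 16.
  x = λ² - 20 - 39 = 256 - 59 ≡ 33; y = λ·(20 - 33) - 8 ≡ 30. → (33, 30)

(33, 30)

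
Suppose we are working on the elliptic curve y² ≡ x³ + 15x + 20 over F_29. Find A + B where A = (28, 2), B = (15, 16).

(28, 2) + (15, 16). λ = (16 - 2)/(15 - 28) ≡ 14/16 mod 29. 16⁻¹ ≡ 20 (mod 29), so λ ≡ 19.
  x = λ² - 28 - 15 = 361 - 43 ≡ 28; y = λ·(28 - 28) - 2 ≡ 27. → (28, 27)

(28, 27)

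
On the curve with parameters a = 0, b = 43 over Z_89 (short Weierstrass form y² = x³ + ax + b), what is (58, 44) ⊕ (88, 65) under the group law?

(58, 44) + (88, 65). λ = (65 - 44)/(88 - 58) ≡ 21/30 mod 89. 30⁻¹ ≡ 3 (mod 89) since 30·3 = 90 ≡ 1, so λ ≡ 63.
  x = λ² - 58 - 88 = 3969 - 146 ≡ 85; y = λ·(58 - 85) - 44 ≡ 35. → (85, 35)

(85, 35)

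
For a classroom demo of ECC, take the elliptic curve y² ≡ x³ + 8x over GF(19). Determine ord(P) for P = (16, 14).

5

2P: tangent at (16, 14): λ = (3·16² + 8)/(2·14) ≡ 16/9. 9⁻¹ ≡ 17 (mod 19) since 9·17 = 153 ≡ 1, so λ ≡ 16·17 ≡ 6.
  x = λ² - 16 - 16 = 36 - 32 ≡ 4; y = λ·(16 - 4) - 14 ≡ 1. → (4, 1)
3P: (4, 1) + (16, 14). λ = (14 - 1)/(16 - 4) ≡ 13/12 mod 19. 12⁻¹ ≡ 8 (mod 19), so λ ≡ 9.
  x = λ² - 4 - 16 = 81 - 20 ≡ 4; y = λ·(4 - 4) - 1 ≡ 18. → (4, 18)
4P: (4, 18) + (16, 14). λ = (14 - 18)/(16 - 4) ≡ 15/12 mod 19. 12⁻¹ ≡ 8 (mod 19), so λ ≡ 6.
  x = λ² - 4 - 16 = 36 - 20 ≡ 16; y = λ·(4 - 16) - 18 ≡ 5. → (16, 5)
5P: (16, 5) + (16, 14): same x and y₁ ≡ -y₂, so the sum is the point at infinity.
5P = the point at infinity, so the order is 5.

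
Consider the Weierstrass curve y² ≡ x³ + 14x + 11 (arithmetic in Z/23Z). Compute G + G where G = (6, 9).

tangent at (6, 9): λ = (3·6² + 14)/(2·9) ≡ 7/18. 18⁻¹ ≡ 9 (mod 23), so λ ≡ 7·9 ≡ 17.
  x = λ² - 6 - 6 = 289 - 12 ≡ 1; y = λ·(6 - 1) - 9 ≡ 7. → (1, 7)

(1, 7)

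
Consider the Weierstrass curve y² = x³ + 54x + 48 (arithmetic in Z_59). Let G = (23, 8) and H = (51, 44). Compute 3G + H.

(24, 8)

First 3G:
Repeated addition: build up to 3G.
2G: tangent at (23, 8): λ = (3·23² + 54)/(2·8) ≡ 48/16. 16⁻¹ ≡ 48 (mod 59), so λ ≡ 48·48 ≡ 3.
  x = λ² - 23 - 23 = 9 - 46 ≡ 22; y = λ·(23 - 22) - 8 ≡ 54. → (22, 54)
3G: (22, 54) + (23, 8). λ = (8 - 54)/(23 - 22) ≡ 13/1 mod 59. 1⁻¹ ≡ 1 (mod 59), so λ ≡ 13.
  x = λ² - 22 - 23 = 169 - 45 ≡ 6; y = λ·(22 - 6) - 54 ≡ 36. → (6, 36)
3G = (6, 36).
Finally 3G + H:
(6, 36) + (51, 44). λ = (44 - 36)/(51 - 6) ≡ 8/45 mod 59. 45⁻¹ ≡ 21 (mod 59), so λ ≡ 50.
  x = λ² - 6 - 51 = 2500 - 57 ≡ 24; y = λ·(6 - 24) - 36 ≡ 8. → (24, 8)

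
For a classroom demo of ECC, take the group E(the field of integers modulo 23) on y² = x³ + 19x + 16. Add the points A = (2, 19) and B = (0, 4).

(2, 19) + (0, 4). λ = (4 - 19)/(0 - 2) ≡ 8/21 mod 23. 21⁻¹ ≡ 11 (mod 23), so λ ≡ 19.
  x = λ² - 2 - 0 = 361 - 2 ≡ 14; y = λ·(2 - 14) - 19 ≡ 6. → (14, 6)

(14, 6)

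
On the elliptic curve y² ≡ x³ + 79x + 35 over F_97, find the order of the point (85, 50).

2P: tangent at (85, 50): λ = (3·85² + 79)/(2·50) ≡ 26/3. 3⁻¹ ≡ 65 (mod 97), so λ ≡ 26·65 ≡ 41.
  x = λ² - 85 - 85 = 1681 - 170 ≡ 56; y = λ·(85 - 56) - 50 ≡ 72. → (56, 72)
3P: (56, 72) + (85, 50). λ = (50 - 72)/(85 - 56) ≡ 75/29 mod 97. 29⁻¹ ≡ 87 (mod 97) since 29·87 = 2523 ≡ 1, so λ ≡ 26.
  x = λ² - 56 - 85 = 676 - 141 ≡ 50; y = λ·(56 - 50) - 72 ≡ 84. → (50, 84)
4P: (50, 84) + (85, 50). λ = (50 - 84)/(85 - 50) ≡ 63/35 mod 97. 35⁻¹ ≡ 61 (mod 97) since 35·61 = 2135 ≡ 1, so λ ≡ 60.
  x = λ² - 50 - 85 = 3600 - 135 ≡ 70; y = λ·(50 - 70) - 84 ≡ 74. → (70, 74)
5P: (70, 74) + (85, 50). λ = (50 - 74)/(85 - 70) ≡ 73/15 mod 97. 15⁻¹ ≡ 13 (mod 97), so λ ≡ 76.
  x = λ² - 70 - 85 = 5776 - 155 ≡ 92; y = λ·(70 - 92) - 74 ≡ 0. → (92, 0)
6P: (92, 0) + (85, 50). λ = (50 - 0)/(85 - 92) ≡ 50/90 mod 97. 90⁻¹ ≡ 83 (mod 97) since 90·83 = 7470 ≡ 1, so λ ≡ 76.
  x = λ² - 92 - 85 = 5776 - 177 ≡ 70; y = λ·(92 - 70) - 0 ≡ 23. → (70, 23)
7P: (70, 23) + (85, 50). λ = (50 - 23)/(85 - 70) ≡ 27/15 mod 97. 15⁻¹ ≡ 13 (mod 97), so λ ≡ 60.
  x = λ² - 70 - 85 = 3600 - 155 ≡ 50; y = λ·(70 - 50) - 23 ≡ 13. → (50, 13)
8P: (50, 13) + (85, 50). λ = (50 - 13)/(85 - 50) ≡ 37/35 mod 97. 35⁻¹ ≡ 61 (mod 97), so λ ≡ 26.
  x = λ² - 50 - 85 = 676 - 135 ≡ 56; y = λ·(50 - 56) - 13 ≡ 25. → (56, 25)
9P: (56, 25) + (85, 50). λ = (50 - 25)/(85 - 56) ≡ 25/29 mod 97. 29⁻¹ ≡ 87 (mod 97) since 29·87 = 2523 ≡ 1, so λ ≡ 41.
  x = λ² - 56 - 85 = 1681 - 141 ≡ 85; y = λ·(56 - 85) - 25 ≡ 47. → (85, 47)
10P: (85, 47) + (85, 50): same x and y₁ ≡ -y₂, so the sum is O.
10P = O, so the order is 10.

10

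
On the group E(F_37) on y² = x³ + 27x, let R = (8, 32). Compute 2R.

tangent at (8, 32): λ = (3·8² + 27)/(2·32) ≡ 34/27. 27⁻¹ ≡ 11 (mod 37), so λ ≡ 34·11 ≡ 4.
  x = λ² - 8 - 8 = 16 - 16 ≡ 0; y = λ·(8 - 0) - 32 ≡ 0. → (0, 0)

(0, 0)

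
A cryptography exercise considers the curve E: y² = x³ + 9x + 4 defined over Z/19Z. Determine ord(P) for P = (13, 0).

2P: (13, 0) + (13, 0): same x and y₁ ≡ -y₂, so the sum is ∞.
2P = ∞, so the order is 2.

2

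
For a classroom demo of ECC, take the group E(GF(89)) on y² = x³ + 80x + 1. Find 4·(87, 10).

(64, 49)

Write G = (87, 10).
Double-and-add on 4 = (100)₂. Start with G = (87, 10) for the leading 1-bit.
double: tangent at (87, 10): λ = (3·87² + 80)/(2·10) ≡ 3/20. 20⁻¹ ≡ 49 (mod 89), so λ ≡ 3·49 ≡ 58.
  x = λ² - 87 - 87 = 3364 - 174 ≡ 75; y = λ·(87 - 75) - 10 ≡ 63. → (75, 63)
double: tangent at (75, 63): λ = (3·75² + 80)/(2·63) ≡ 45/37. 37⁻¹ ≡ 77 (mod 89), so λ ≡ 45·77 ≡ 83.
  x = λ² - 75 - 75 = 6889 - 150 ≡ 64; y = λ·(75 - 64) - 63 ≡ 49. → (64, 49)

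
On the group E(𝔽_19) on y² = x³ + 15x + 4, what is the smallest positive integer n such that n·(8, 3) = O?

2P: tangent at (8, 3): λ = (3·8² + 15)/(2·3) ≡ 17/6. 6⁻¹ ≡ 16 (mod 19), so λ ≡ 17·16 ≡ 6.
  x = λ² - 8 - 8 = 36 - 16 ≡ 1; y = λ·(8 - 1) - 3 ≡ 1. → (1, 1)
3P: (1, 1) + (8, 3). λ = (3 - 1)/(8 - 1) ≡ 2/7 mod 19. 7⁻¹ ≡ 11 (mod 19) since 7·11 = 77 ≡ 1, so λ ≡ 3.
  x = λ² - 1 - 8 = 9 - 9 ≡ 0; y = λ·(1 - 0) - 1 ≡ 2. → (0, 2)
4P: (0, 2) + (8, 3). λ = (3 - 2)/(8 - 0) ≡ 1/8 mod 19. 8⁻¹ ≡ 12 (mod 19), so λ ≡ 12.
  x = λ² - 0 - 8 = 144 - 8 ≡ 3; y = λ·(0 - 3) - 2 ≡ 0. → (3, 0)
5P: (3, 0) + (8, 3). λ = (3 - 0)/(8 - 3) ≡ 3/5 mod 19. 5⁻¹ ≡ 4 (mod 19) since 5·4 = 20 ≡ 1, so λ ≡ 12.
  x = λ² - 3 - 8 = 144 - 11 ≡ 0; y = λ·(3 - 0) - 0 ≡ 17. → (0, 17)
6P: (0, 17) + (8, 3). λ = (3 - 17)/(8 - 0) ≡ 5/8 mod 19. 8⁻¹ ≡ 12 (mod 19) since 8·12 = 96 ≡ 1, so λ ≡ 3.
  x = λ² - 0 - 8 = 9 - 8 ≡ 1; y = λ·(0 - 1) - 17 ≡ 18. → (1, 18)
7P: (1, 18) + (8, 3). λ = (3 - 18)/(8 - 1) ≡ 4/7 mod 19. 7⁻¹ ≡ 11 (mod 19) since 7·11 = 77 ≡ 1, so λ ≡ 6.
  x = λ² - 1 - 8 = 36 - 9 ≡ 8; y = λ·(1 - 8) - 18 ≡ 16. → (8, 16)
8P: (8, 16) + (8, 3): same x and y₁ ≡ -y₂, so the sum is O.
8P = O, so the order is 8.

8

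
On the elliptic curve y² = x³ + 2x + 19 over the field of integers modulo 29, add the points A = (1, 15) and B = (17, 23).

(1, 15) + (17, 23). λ = (23 - 15)/(17 - 1) ≡ 8/16 mod 29. 16⁻¹ ≡ 20 (mod 29) since 16·20 = 320 ≡ 1, so λ ≡ 15.
  x = λ² - 1 - 17 = 225 - 18 ≡ 4; y = λ·(1 - 4) - 15 ≡ 27. → (4, 27)

(4, 27)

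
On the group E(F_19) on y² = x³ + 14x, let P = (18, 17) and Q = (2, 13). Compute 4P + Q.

(2, 6)

First 4P:
Repeated addition: build up to 4P.
2P: tangent at (18, 17): λ = (3·18² + 14)/(2·17) ≡ 17/15. 15⁻¹ ≡ 14 (mod 19), so λ ≡ 17·14 ≡ 10.
  x = λ² - 18 - 18 = 100 - 36 ≡ 7; y = λ·(18 - 7) - 17 ≡ 17. → (7, 17)
3P: (7, 17) + (18, 17). λ = (17 - 17)/(18 - 7) ≡ 0/11 mod 19. 11⁻¹ ≡ 7 (mod 19), so λ ≡ 0.
  x = λ² - 7 - 18 = 0 - 25 ≡ 13; y = λ·(7 - 13) - 17 ≡ 2. → (13, 2)
4P: (13, 2) + (18, 17). λ = (17 - 2)/(18 - 13) ≡ 15/5 mod 19. 5⁻¹ ≡ 4 (mod 19) since 5·4 = 20 ≡ 1, so λ ≡ 3.
  x = λ² - 13 - 18 = 9 - 31 ≡ 16; y = λ·(13 - 16) - 2 ≡ 8. → (16, 8)
4P = (16, 8).
Finally 4P + Q:
(16, 8) + (2, 13). λ = (13 - 8)/(2 - 16) ≡ 5/5 mod 19. 5⁻¹ ≡ 4 (mod 19), so λ ≡ 1.
  x = λ² - 16 - 2 = 1 - 18 ≡ 2; y = λ·(16 - 2) - 8 ≡ 6. → (2, 6)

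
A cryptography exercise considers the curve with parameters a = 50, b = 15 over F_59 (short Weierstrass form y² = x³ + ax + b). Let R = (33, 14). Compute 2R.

(55, 39)

tangent at (33, 14): λ = (3·33² + 50)/(2·14) ≡ 13/28. 28⁻¹ ≡ 19 (mod 59), so λ ≡ 13·19 ≡ 11.
  x = λ² - 33 - 33 = 121 - 66 ≡ 55; y = λ·(33 - 55) - 14 ≡ 39. → (55, 39)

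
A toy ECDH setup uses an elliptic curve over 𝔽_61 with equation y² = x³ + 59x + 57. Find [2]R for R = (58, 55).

(15, 13)

tangent at (58, 55): λ = (3·58² + 59)/(2·55) ≡ 25/49. 49⁻¹ ≡ 5 (mod 61), so λ ≡ 25·5 ≡ 3.
  x = λ² - 58 - 58 = 9 - 116 ≡ 15; y = λ·(58 - 15) - 55 ≡ 13. → (15, 13)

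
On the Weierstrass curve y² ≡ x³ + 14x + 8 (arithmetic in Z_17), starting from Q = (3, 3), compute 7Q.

Repeated addition: build up to 7Q.
2Q: tangent at (3, 3): λ = (3·3² + 14)/(2·3) ≡ 7/6. 6⁻¹ ≡ 3 (mod 17), so λ ≡ 7·3 ≡ 4.
  x = λ² - 3 - 3 = 16 - 6 ≡ 10; y = λ·(3 - 10) - 3 ≡ 3. → (10, 3)
3Q: (10, 3) + (3, 3). λ = (3 - 3)/(3 - 10) ≡ 0/10 mod 17. 10⁻¹ ≡ 12 (mod 17), so λ ≡ 0.
  x = λ² - 10 - 3 = 0 - 13 ≡ 4; y = λ·(10 - 4) - 3 ≡ 14. → (4, 14)
4Q: (4, 14) + (3, 3). λ = (3 - 14)/(3 - 4) ≡ 6/16 mod 17. 16⁻¹ ≡ 16 (mod 17), so λ ≡ 11.
  x = λ² - 4 - 3 = 121 - 7 ≡ 12; y = λ·(4 - 12) - 14 ≡ 0. → (12, 0)
5Q: (12, 0) + (3, 3). λ = (3 - 0)/(3 - 12) ≡ 3/8 mod 17. 8⁻¹ ≡ 15 (mod 17), so λ ≡ 11.
  x = λ² - 12 - 3 = 121 - 15 ≡ 4; y = λ·(12 - 4) - 0 ≡ 3. → (4, 3)
6Q: (4, 3) + (3, 3). λ = (3 - 3)/(3 - 4) ≡ 0/16 mod 17. 16⁻¹ ≡ 16 (mod 17), so λ ≡ 0.
  x = λ² - 4 - 3 = 0 - 7 ≡ 10; y = λ·(4 - 10) - 3 ≡ 14. → (10, 14)
7Q: (10, 14) + (3, 3). λ = (3 - 14)/(3 - 10) ≡ 6/10 mod 17. 10⁻¹ ≡ 12 (mod 17) since 10·12 = 120 ≡ 1, so λ ≡ 4.
  x = λ² - 10 - 3 = 16 - 13 ≡ 3; y = λ·(10 - 3) - 14 ≡ 14. → (3, 14)

(3, 14)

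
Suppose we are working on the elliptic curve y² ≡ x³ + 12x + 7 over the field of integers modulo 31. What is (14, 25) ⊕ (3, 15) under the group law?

(22, 10)

(14, 25) + (3, 15). λ = (15 - 25)/(3 - 14) ≡ 21/20 mod 31. 20⁻¹ ≡ 14 (mod 31), so λ ≡ 15.
  x = λ² - 14 - 3 = 225 - 17 ≡ 22; y = λ·(14 - 22) - 25 ≡ 10. → (22, 10)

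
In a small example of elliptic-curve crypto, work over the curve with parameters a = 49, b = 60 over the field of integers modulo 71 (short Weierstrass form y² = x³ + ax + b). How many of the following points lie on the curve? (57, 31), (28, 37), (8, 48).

1

(57, 31): 31² ≡ 38, rhs ≡ 38 → on.
(28, 37): 37² ≡ 20, rhs ≡ 25 → off.
(8, 48): 48² ≡ 32, rhs ≡ 41 → off.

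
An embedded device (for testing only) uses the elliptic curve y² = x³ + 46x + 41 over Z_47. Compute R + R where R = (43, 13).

tangent at (43, 13): λ = (3·43² + 46)/(2·13) ≡ 0/26. 26⁻¹ ≡ 38 (mod 47) since 26·38 = 988 ≡ 1, so λ ≡ 0·38 ≡ 0.
  x = λ² - 43 - 43 = 0 - 86 ≡ 8; y = λ·(43 - 8) - 13 ≡ 34. → (8, 34)

(8, 34)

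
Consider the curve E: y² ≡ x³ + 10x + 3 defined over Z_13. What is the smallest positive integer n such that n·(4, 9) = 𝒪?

8

2P: tangent at (4, 9): λ = (3·4² + 10)/(2·9) ≡ 6/5. 5⁻¹ ≡ 8 (mod 13), so λ ≡ 6·8 ≡ 9.
  x = λ² - 4 - 4 = 81 - 8 ≡ 8; y = λ·(4 - 8) - 9 ≡ 7. → (8, 7)
3P: (8, 7) + (4, 9). λ = (9 - 7)/(4 - 8) ≡ 2/9 mod 13. 9⁻¹ ≡ 3 (mod 13) since 9·3 = 27 ≡ 1, so λ ≡ 6.
  x = λ² - 8 - 4 = 36 - 12 ≡ 11; y = λ·(8 - 11) - 7 ≡ 1. → (11, 1)
4P: (11, 1) + (4, 9). λ = (9 - 1)/(4 - 11) ≡ 8/6 mod 13. 6⁻¹ ≡ 11 (mod 13), so λ ≡ 10.
  x = λ² - 11 - 4 = 100 - 15 ≡ 7; y = λ·(11 - 7) - 1 ≡ 0. → (7, 0)
5P: (7, 0) + (4, 9). λ = (9 - 0)/(4 - 7) ≡ 9/10 mod 13. 10⁻¹ ≡ 4 (mod 13), so λ ≡ 10.
  x = λ² - 7 - 4 = 100 - 11 ≡ 11; y = λ·(7 - 11) - 0 ≡ 12. → (11, 12)
6P: (11, 12) + (4, 9). λ = (9 - 12)/(4 - 11) ≡ 10/6 mod 13. 6⁻¹ ≡ 11 (mod 13), so λ ≡ 6.
  x = λ² - 11 - 4 = 36 - 15 ≡ 8; y = λ·(11 - 8) - 12 ≡ 6. → (8, 6)
7P: (8, 6) + (4, 9). λ = (9 - 6)/(4 - 8) ≡ 3/9 mod 13. 9⁻¹ ≡ 3 (mod 13) since 9·3 = 27 ≡ 1, so λ ≡ 9.
  x = λ² - 8 - 4 = 81 - 12 ≡ 4; y = λ·(8 - 4) - 6 ≡ 4. → (4, 4)
8P: (4, 4) + (4, 9): same x and y₁ ≡ -y₂, so the sum is 𝒪.
8P = 𝒪, so the order is 8.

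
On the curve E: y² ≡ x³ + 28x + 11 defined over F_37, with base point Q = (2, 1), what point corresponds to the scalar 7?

(2, 36)

Repeated addition: build up to 7Q.
2Q: tangent at (2, 1): λ = (3·2² + 28)/(2·1) ≡ 3/2. 2⁻¹ ≡ 19 (mod 37), so λ ≡ 3·19 ≡ 20.
  x = λ² - 2 - 2 = 400 - 4 ≡ 26; y = λ·(2 - 26) - 1 ≡ 0. → (26, 0)
3Q: (26, 0) + (2, 1). λ = (1 - 0)/(2 - 26) ≡ 1/13 mod 37. 13⁻¹ ≡ 20 (mod 37) since 13·20 = 260 ≡ 1, so λ ≡ 20.
  x = λ² - 26 - 2 = 400 - 28 ≡ 2; y = λ·(26 - 2) - 0 ≡ 36. → (2, 36)
4Q: (2, 36) + (2, 1): same x and y₁ ≡ -y₂, so the sum is 𝒪.
5Q: 𝒪 + (2, 1) = (2, 1) (identity).
6Q: tangent at (2, 1): λ = (3·2² + 28)/(2·1) ≡ 3/2. 2⁻¹ ≡ 19 (mod 37), so λ ≡ 3·19 ≡ 20.
  x = λ² - 2 - 2 = 400 - 4 ≡ 26; y = λ·(2 - 26) - 1 ≡ 0. → (26, 0)
7Q: (26, 0) + (2, 1). λ = (1 - 0)/(2 - 26) ≡ 1/13 mod 37. 13⁻¹ ≡ 20 (mod 37), so λ ≡ 20.
  x = λ² - 26 - 2 = 400 - 28 ≡ 2; y = λ·(26 - 2) - 0 ≡ 36. → (2, 36)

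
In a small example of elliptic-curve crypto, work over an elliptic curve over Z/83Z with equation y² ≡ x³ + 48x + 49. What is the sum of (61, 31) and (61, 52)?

O

The two points share x = 61 and their y-coordinates satisfy 31 + 52 ≡ 0 (mod 83), so they are inverses. Their sum is 𝒪.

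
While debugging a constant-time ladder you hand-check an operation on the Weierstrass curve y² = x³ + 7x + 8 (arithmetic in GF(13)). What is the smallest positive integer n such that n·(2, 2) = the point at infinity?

10

2P: tangent at (2, 2): λ = (3·2² + 7)/(2·2) ≡ 6/4. 4⁻¹ ≡ 10 (mod 13), so λ ≡ 6·10 ≡ 8.
  x = λ² - 2 - 2 = 64 - 4 ≡ 8; y = λ·(2 - 8) - 2 ≡ 2. → (8, 2)
3P: (8, 2) + (2, 2). λ = (2 - 2)/(2 - 8) ≡ 0/7 mod 13. 7⁻¹ ≡ 2 (mod 13) since 7·2 = 14 ≡ 1, so λ ≡ 0.
  x = λ² - 8 - 2 = 0 - 10 ≡ 3; y = λ·(8 - 3) - 2 ≡ 11. → (3, 11)
4P: (3, 11) + (2, 2). λ = (2 - 11)/(2 - 3) ≡ 4/12 mod 13. 12⁻¹ ≡ 12 (mod 13) since 12·12 = 144 ≡ 1, so λ ≡ 9.
  x = λ² - 3 - 2 = 81 - 5 ≡ 11; y = λ·(3 - 11) - 11 ≡ 8. → (11, 8)
5P: (11, 8) + (2, 2). λ = (2 - 8)/(2 - 11) ≡ 7/4 mod 13. 4⁻¹ ≡ 10 (mod 13), so λ ≡ 5.
  x = λ² - 11 - 2 = 25 - 13 ≡ 12; y = λ·(11 - 12) - 8 ≡ 0. → (12, 0)
6P: (12, 0) + (2, 2). λ = (2 - 0)/(2 - 12) ≡ 2/3 mod 13. 3⁻¹ ≡ 9 (mod 13), so λ ≡ 5.
  x = λ² - 12 - 2 = 25 - 14 ≡ 11; y = λ·(12 - 11) - 0 ≡ 5. → (11, 5)
7P: (11, 5) + (2, 2). λ = (2 - 5)/(2 - 11) ≡ 10/4 mod 13. 4⁻¹ ≡ 10 (mod 13), so λ ≡ 9.
  x = λ² - 11 - 2 = 81 - 13 ≡ 3; y = λ·(11 - 3) - 5 ≡ 2. → (3, 2)
8P: (3, 2) + (2, 2). λ = (2 - 2)/(2 - 3) ≡ 0/12 mod 13. 12⁻¹ ≡ 12 (mod 13) since 12·12 = 144 ≡ 1, so λ ≡ 0.
  x = λ² - 3 - 2 = 0 - 5 ≡ 8; y = λ·(3 - 8) - 2 ≡ 11. → (8, 11)
9P: (8, 11) + (2, 2). λ = (2 - 11)/(2 - 8) ≡ 4/7 mod 13. 7⁻¹ ≡ 2 (mod 13), so λ ≡ 8.
  x = λ² - 8 - 2 = 64 - 10 ≡ 2; y = λ·(8 - 2) - 11 ≡ 11. → (2, 11)
10P: (2, 11) + (2, 2): same x and y₁ ≡ -y₂, so the sum is the point at infinity.
10P = the point at infinity, so the order is 10.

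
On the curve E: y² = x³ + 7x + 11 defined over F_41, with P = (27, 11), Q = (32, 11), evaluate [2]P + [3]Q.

(4, 29)

First 2P:
Repeated addition: build up to 2P.
2P: tangent at (27, 11): λ = (3·27² + 7)/(2·11) ≡ 21/22. 22⁻¹ ≡ 28 (mod 41) since 22·28 = 616 ≡ 1, so λ ≡ 21·28 ≡ 14.
  x = λ² - 27 - 27 = 196 - 54 ≡ 19; y = λ·(27 - 19) - 11 ≡ 19. → (19, 19)
2P = (19, 19).
Next 3Q:
Repeated addition: build up to 3Q.
2Q: tangent at (32, 11): λ = (3·32² + 7)/(2·11) ≡ 4/22. 22⁻¹ ≡ 28 (mod 41) since 22·28 = 616 ≡ 1, so λ ≡ 4·28 ≡ 30.
  x = λ² - 32 - 32 = 900 - 64 ≡ 16; y = λ·(32 - 16) - 11 ≡ 18. → (16, 18)
3Q: (16, 18) + (32, 11). λ = (11 - 18)/(32 - 16) ≡ 34/16 mod 41. 16⁻¹ ≡ 18 (mod 41), so λ ≡ 38.
  x = λ² - 16 - 32 = 1444 - 48 ≡ 2; y = λ·(16 - 2) - 18 ≡ 22. → (2, 22)
3Q = (2, 22).
Finally 2P + 3Q:
(19, 19) + (2, 22). λ = (22 - 19)/(2 - 19) ≡ 3/24 mod 41. 24⁻¹ ≡ 12 (mod 41), so λ ≡ 36.
  x = λ² - 19 - 2 = 1296 - 21 ≡ 4; y = λ·(19 - 4) - 19 ≡ 29. → (4, 29)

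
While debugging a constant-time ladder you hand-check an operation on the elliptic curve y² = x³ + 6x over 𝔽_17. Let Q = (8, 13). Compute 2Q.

tangent at (8, 13): λ = (3·8² + 6)/(2·13) ≡ 11/9. 9⁻¹ ≡ 2 (mod 17), so λ ≡ 11·2 ≡ 5.
  x = λ² - 8 - 8 = 25 - 16 ≡ 9; y = λ·(8 - 9) - 13 ≡ 16. → (9, 16)

(9, 16)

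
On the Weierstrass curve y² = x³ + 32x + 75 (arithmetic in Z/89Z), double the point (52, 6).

(38, 2)

tangent at (52, 6): λ = (3·52² + 32)/(2·6) ≡ 45/12. 12⁻¹ ≡ 52 (mod 89), so λ ≡ 45·52 ≡ 26.
  x = λ² - 52 - 52 = 676 - 104 ≡ 38; y = λ·(52 - 38) - 6 ≡ 2. → (38, 2)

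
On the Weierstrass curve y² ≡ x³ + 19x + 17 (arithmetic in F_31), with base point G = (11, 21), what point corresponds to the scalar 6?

(23, 2)

Repeated addition: build up to 6G.
2G: tangent at (11, 21): λ = (3·11² + 19)/(2·21) ≡ 10/11. 11⁻¹ ≡ 17 (mod 31), so λ ≡ 10·17 ≡ 15.
  x = λ² - 11 - 11 = 225 - 22 ≡ 17; y = λ·(11 - 17) - 21 ≡ 13. → (17, 13)
3G: (17, 13) + (11, 21). λ = (21 - 13)/(11 - 17) ≡ 8/25 mod 31. 25⁻¹ ≡ 5 (mod 31) since 25·5 = 125 ≡ 1, so λ ≡ 9.
  x = λ² - 17 - 11 = 81 - 28 ≡ 22; y = λ·(17 - 22) - 13 ≡ 4. → (22, 4)
4G: (22, 4) + (11, 21). λ = (21 - 4)/(11 - 22) ≡ 17/20 mod 31. 20⁻¹ ≡ 14 (mod 31) since 20·14 = 280 ≡ 1, so λ ≡ 21.
  x = λ² - 22 - 11 = 441 - 33 ≡ 5; y = λ·(22 - 5) - 4 ≡ 12. → (5, 12)
5G: (5, 12) + (11, 21). λ = (21 - 12)/(11 - 5) ≡ 9/6 mod 31. 6⁻¹ ≡ 26 (mod 31), so λ ≡ 17.
  x = λ² - 5 - 11 = 289 - 16 ≡ 25; y = λ·(5 - 25) - 12 ≡ 20. → (25, 20)
6G: (25, 20) + (11, 21). λ = (21 - 20)/(11 - 25) ≡ 1/17 mod 31. 17⁻¹ ≡ 11 (mod 31), so λ ≡ 11.
  x = λ² - 25 - 11 = 121 - 36 ≡ 23; y = λ·(25 - 23) - 20 ≡ 2. → (23, 2)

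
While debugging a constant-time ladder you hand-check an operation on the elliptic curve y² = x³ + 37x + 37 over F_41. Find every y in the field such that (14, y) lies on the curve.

x³ + 37x + 37 = 3299 ≡ 19 (mod 41).
19 is a non-residue mod 41; no y exists.

none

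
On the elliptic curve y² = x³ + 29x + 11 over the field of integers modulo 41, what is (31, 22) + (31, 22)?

tangent at (31, 22): λ = (3·31² + 29)/(2·22) ≡ 1/3. 3⁻¹ ≡ 14 (mod 41), so λ ≡ 1·14 ≡ 14.
  x = λ² - 31 - 31 = 196 - 62 ≡ 11; y = λ·(31 - 11) - 22 ≡ 12. → (11, 12)

(11, 12)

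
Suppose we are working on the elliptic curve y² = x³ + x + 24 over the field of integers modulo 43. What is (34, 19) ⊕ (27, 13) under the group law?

(31, 2)

(34, 19) + (27, 13). λ = (13 - 19)/(27 - 34) ≡ 37/36 mod 43. 36⁻¹ ≡ 6 (mod 43) since 36·6 = 216 ≡ 1, so λ ≡ 7.
  x = λ² - 34 - 27 = 49 - 61 ≡ 31; y = λ·(34 - 31) - 19 ≡ 2. → (31, 2)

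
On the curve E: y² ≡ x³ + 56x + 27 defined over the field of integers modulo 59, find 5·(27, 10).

Write P = (27, 10).
Repeated addition: build up to 5P.
2P: tangent at (27, 10): λ = (3·27² + 56)/(2·10) ≡ 1/20. 20⁻¹ ≡ 3 (mod 59), so λ ≡ 1·3 ≡ 3.
  x = λ² - 27 - 27 = 9 - 54 ≡ 14; y = λ·(27 - 14) - 10 ≡ 29. → (14, 29)
3P: (14, 29) + (27, 10). λ = (10 - 29)/(27 - 14) ≡ 40/13 mod 59. 13⁻¹ ≡ 50 (mod 59) since 13·50 = 650 ≡ 1, so λ ≡ 53.
  x = λ² - 14 - 27 = 2809 - 41 ≡ 54; y = λ·(14 - 54) - 29 ≡ 34. → (54, 34)
4P: (54, 34) + (27, 10). λ = (10 - 34)/(27 - 54) ≡ 35/32 mod 59. 32⁻¹ ≡ 24 (mod 59), so λ ≡ 14.
  x = λ² - 54 - 27 = 196 - 81 ≡ 56; y = λ·(54 - 56) - 34 ≡ 56. → (56, 56)
5P: (56, 56) + (27, 10). λ = (10 - 56)/(27 - 56) ≡ 13/30 mod 59. 30⁻¹ ≡ 2 (mod 59) since 30·2 = 60 ≡ 1, so λ ≡ 26.
  x = λ² - 56 - 27 = 676 - 83 ≡ 3; y = λ·(56 - 3) - 56 ≡ 24. → (3, 24)

(3, 24)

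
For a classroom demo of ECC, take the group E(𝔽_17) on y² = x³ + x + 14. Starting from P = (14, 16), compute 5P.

Repeated addition: build up to 5P.
2P: tangent at (14, 16): λ = (3·14² + 1)/(2·16) ≡ 11/15. 15⁻¹ ≡ 8 (mod 17), so λ ≡ 11·8 ≡ 3.
  x = λ² - 14 - 14 = 9 - 28 ≡ 15; y = λ·(14 - 15) - 16 ≡ 15. → (15, 15)
3P: (15, 15) + (14, 16). λ = (16 - 15)/(14 - 15) ≡ 1/16 mod 17. 16⁻¹ ≡ 16 (mod 17), so λ ≡ 16.
  x = λ² - 15 - 14 = 256 - 29 ≡ 6; y = λ·(15 - 6) - 15 ≡ 10. → (6, 10)
4P: (6, 10) + (14, 16). λ = (16 - 10)/(14 - 6) ≡ 6/8 mod 17. 8⁻¹ ≡ 15 (mod 17) since 8·15 = 120 ≡ 1, so λ ≡ 5.
  x = λ² - 6 - 14 = 25 - 20 ≡ 5; y = λ·(6 - 5) - 10 ≡ 12. → (5, 12)
5P: (5, 12) + (14, 16). λ = (16 - 12)/(14 - 5) ≡ 4/9 mod 17. 9⁻¹ ≡ 2 (mod 17) since 9·2 = 18 ≡ 1, so λ ≡ 8.
  x = λ² - 5 - 14 = 64 - 19 ≡ 11; y = λ·(5 - 11) - 12 ≡ 8. → (11, 8)

(11, 8)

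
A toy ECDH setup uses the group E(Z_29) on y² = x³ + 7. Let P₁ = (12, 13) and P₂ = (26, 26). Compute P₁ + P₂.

(0, 23)

(12, 13) + (26, 26). λ = (26 - 13)/(26 - 12) ≡ 13/14 mod 29. 14⁻¹ ≡ 27 (mod 29), so λ ≡ 3.
  x = λ² - 12 - 26 = 9 - 38 ≡ 0; y = λ·(12 - 0) - 13 ≡ 23. → (0, 23)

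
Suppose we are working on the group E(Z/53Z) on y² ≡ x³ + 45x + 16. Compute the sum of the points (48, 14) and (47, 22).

(22, 43)

(48, 14) + (47, 22). λ = (22 - 14)/(47 - 48) ≡ 8/52 mod 53. 52⁻¹ ≡ 52 (mod 53), so λ ≡ 45.
  x = λ² - 48 - 47 = 2025 - 95 ≡ 22; y = λ·(48 - 22) - 14 ≡ 43. → (22, 43)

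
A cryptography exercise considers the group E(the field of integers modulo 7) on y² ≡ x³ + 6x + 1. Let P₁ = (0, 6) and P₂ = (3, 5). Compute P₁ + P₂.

(1, 6)

(0, 6) + (3, 5). λ = (5 - 6)/(3 - 0) ≡ 6/3 mod 7. 3⁻¹ ≡ 5 (mod 7) since 3·5 = 15 ≡ 1, so λ ≡ 2.
  x = λ² - 0 - 3 = 4 - 3 ≡ 1; y = λ·(0 - 1) - 6 ≡ 6. → (1, 6)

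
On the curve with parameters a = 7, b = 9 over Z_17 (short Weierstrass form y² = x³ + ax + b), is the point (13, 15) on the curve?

no

y² = 15² ≡ 4; x³ + 7x + 9 = 2297 ≡ 2 (mod 17). 4 ≠ 2.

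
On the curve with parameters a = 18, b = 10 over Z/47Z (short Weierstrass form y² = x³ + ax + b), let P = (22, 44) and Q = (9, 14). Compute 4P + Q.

O

First 4P:
Repeated addition: build up to 4P.
2P: tangent at (22, 44): λ = (3·22² + 18)/(2·44) ≡ 13/41. 41⁻¹ ≡ 39 (mod 47), so λ ≡ 13·39 ≡ 37.
  x = λ² - 22 - 22 = 1369 - 44 ≡ 9; y = λ·(22 - 9) - 44 ≡ 14. → (9, 14)
3P: (9, 14) + (22, 44). λ = (44 - 14)/(22 - 9) ≡ 30/13 mod 47. 13⁻¹ ≡ 29 (mod 47), so λ ≡ 24.
  x = λ² - 9 - 22 = 576 - 31 ≡ 28; y = λ·(9 - 28) - 14 ≡ 0. → (28, 0)
4P: (28, 0) + (22, 44). λ = (44 - 0)/(22 - 28) ≡ 44/41 mod 47. 41⁻¹ ≡ 39 (mod 47), so λ ≡ 24.
  x = λ² - 28 - 22 = 576 - 50 ≡ 9; y = λ·(28 - 9) - 0 ≡ 33. → (9, 33)
4P = (9, 33).
Finally 4P + Q:
(9, 33) + (9, 14): same x and y₁ ≡ -y₂, so the sum is the point at infinity.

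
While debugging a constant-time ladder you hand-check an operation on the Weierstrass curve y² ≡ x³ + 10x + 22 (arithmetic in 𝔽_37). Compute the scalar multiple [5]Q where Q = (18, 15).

Repeated addition: build up to 5Q.
2Q: tangent at (18, 15): λ = (3·18² + 10)/(2·15) ≡ 20/30. 30⁻¹ ≡ 21 (mod 37), so λ ≡ 20·21 ≡ 13.
  x = λ² - 18 - 18 = 169 - 36 ≡ 22; y = λ·(18 - 22) - 15 ≡ 7. → (22, 7)
3Q: (22, 7) + (18, 15). λ = (15 - 7)/(18 - 22) ≡ 8/33 mod 37. 33⁻¹ ≡ 9 (mod 37) since 33·9 = 297 ≡ 1, so λ ≡ 35.
  x = λ² - 22 - 18 = 1225 - 40 ≡ 1; y = λ·(22 - 1) - 7 ≡ 25. → (1, 25)
4Q: (1, 25) + (18, 15). λ = (15 - 25)/(18 - 1) ≡ 27/17 mod 37. 17⁻¹ ≡ 24 (mod 37), so λ ≡ 19.
  x = λ² - 1 - 18 = 361 - 19 ≡ 9; y = λ·(1 - 9) - 25 ≡ 8. → (9, 8)
5Q: (9, 8) + (18, 15). λ = (15 - 8)/(18 - 9) ≡ 7/9 mod 37. 9⁻¹ ≡ 33 (mod 37), so λ ≡ 9.
  x = λ² - 9 - 18 = 81 - 27 ≡ 17; y = λ·(9 - 17) - 8 ≡ 31. → (17, 31)

(17, 31)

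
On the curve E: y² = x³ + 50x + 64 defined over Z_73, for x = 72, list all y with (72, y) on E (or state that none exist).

x³ + 50x + 64 = 376912 ≡ 13 (mod 73).
13 is a non-residue mod 73; no y exists.

none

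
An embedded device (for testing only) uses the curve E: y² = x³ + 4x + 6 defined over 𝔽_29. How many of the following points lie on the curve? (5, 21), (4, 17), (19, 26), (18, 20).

(5, 21): 21² ≡ 6, rhs ≡ 6 → on.
(4, 17): 17² ≡ 28, rhs ≡ 28 → on.
(19, 26): 26² ≡ 9, rhs ≡ 10 → off.
(18, 20): 20² ≡ 23, rhs ≡ 23 → on.

3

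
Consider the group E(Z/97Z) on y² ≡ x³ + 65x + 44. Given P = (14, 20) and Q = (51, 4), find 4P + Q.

First 4P:
Repeated addition: build up to 4P.
2P: tangent at (14, 20): λ = (3·14² + 65)/(2·20) ≡ 71/40. 40⁻¹ ≡ 17 (mod 97) since 40·17 = 680 ≡ 1, so λ ≡ 71·17 ≡ 43.
  x = λ² - 14 - 14 = 1849 - 28 ≡ 75; y = λ·(14 - 75) - 20 ≡ 73. → (75, 73)
3P: (75, 73) + (14, 20). λ = (20 - 73)/(14 - 75) ≡ 44/36 mod 97. 36⁻¹ ≡ 62 (mod 97), so λ ≡ 12.
  x = λ² - 75 - 14 = 144 - 89 ≡ 55; y = λ·(75 - 55) - 73 ≡ 70. → (55, 70)
4P: (55, 70) + (14, 20). λ = (20 - 70)/(14 - 55) ≡ 47/56 mod 97. 56⁻¹ ≡ 26 (mod 97), so λ ≡ 58.
  x = λ² - 55 - 14 = 3364 - 69 ≡ 94; y = λ·(55 - 94) - 70 ≡ 93. → (94, 93)
4P = (94, 93).
Finally 4P + Q:
(94, 93) + (51, 4). λ = (4 - 93)/(51 - 94) ≡ 8/54 mod 97. 54⁻¹ ≡ 9 (mod 97), so λ ≡ 72.
  x = λ² - 94 - 51 = 5184 - 145 ≡ 92; y = λ·(94 - 92) - 93 ≡ 51. → (92, 51)

(92, 51)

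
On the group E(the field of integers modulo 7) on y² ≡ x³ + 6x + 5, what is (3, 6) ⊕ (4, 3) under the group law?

(2, 5)

(3, 6) + (4, 3). λ = (3 - 6)/(4 - 3) ≡ 4/1 mod 7. 1⁻¹ ≡ 1 (mod 7), so λ ≡ 4.
  x = λ² - 3 - 4 = 16 - 7 ≡ 2; y = λ·(3 - 2) - 6 ≡ 5. → (2, 5)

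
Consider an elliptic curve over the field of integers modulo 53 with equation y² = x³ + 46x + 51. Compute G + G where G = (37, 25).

tangent at (37, 25): λ = (3·37² + 46)/(2·25) ≡ 19/50. 50⁻¹ ≡ 35 (mod 53), so λ ≡ 19·35 ≡ 29.
  x = λ² - 37 - 37 = 841 - 74 ≡ 25; y = λ·(37 - 25) - 25 ≡ 5. → (25, 5)

(25, 5)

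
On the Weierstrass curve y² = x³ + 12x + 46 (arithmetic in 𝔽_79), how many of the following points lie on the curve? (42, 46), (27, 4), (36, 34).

2

(42, 46): 46² ≡ 62, rhs ≡ 62 → on.
(27, 4): 4² ≡ 16, rhs ≡ 66 → off.
(36, 34): 34² ≡ 50, rhs ≡ 50 → on.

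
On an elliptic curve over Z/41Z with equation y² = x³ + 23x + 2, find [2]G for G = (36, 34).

(18, 4)

tangent at (36, 34): λ = (3·36² + 23)/(2·34) ≡ 16/27. 27⁻¹ ≡ 38 (mod 41) since 27·38 = 1026 ≡ 1, so λ ≡ 16·38 ≡ 34.
  x = λ² - 36 - 36 = 1156 - 72 ≡ 18; y = λ·(36 - 18) - 34 ≡ 4. → (18, 4)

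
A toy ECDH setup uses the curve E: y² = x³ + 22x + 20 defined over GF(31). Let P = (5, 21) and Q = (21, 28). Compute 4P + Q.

First 4P:
Repeated addition: build up to 4P.
2P: tangent at (5, 21): λ = (3·5² + 22)/(2·21) ≡ 4/11. 11⁻¹ ≡ 17 (mod 31) since 11·17 = 187 ≡ 1, so λ ≡ 4·17 ≡ 6.
  x = λ² - 5 - 5 = 36 - 10 ≡ 26; y = λ·(5 - 26) - 21 ≡ 8. → (26, 8)
3P: (26, 8) + (5, 21). λ = (21 - 8)/(5 - 26) ≡ 13/10 mod 31. 10⁻¹ ≡ 28 (mod 31), so λ ≡ 23.
  x = λ² - 26 - 5 = 529 - 31 ≡ 2; y = λ·(26 - 2) - 8 ≡ 17. → (2, 17)
4P: (2, 17) + (5, 21). λ = (21 - 17)/(5 - 2) ≡ 4/3 mod 31. 3⁻¹ ≡ 21 (mod 31), so λ ≡ 22.
  x = λ² - 2 - 5 = 484 - 7 ≡ 12; y = λ·(2 - 12) - 17 ≡ 11. → (12, 11)
4P = (12, 11).
Finally 4P + Q:
(12, 11) + (21, 28). λ = (28 - 11)/(21 - 12) ≡ 17/9 mod 31. 9⁻¹ ≡ 7 (mod 31) since 9·7 = 63 ≡ 1, so λ ≡ 26.
  x = λ² - 12 - 21 = 676 - 33 ≡ 23; y = λ·(12 - 23) - 11 ≡ 13. → (23, 13)

(23, 13)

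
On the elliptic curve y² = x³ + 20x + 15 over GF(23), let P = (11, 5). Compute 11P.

Repeated addition: build up to 11P.
2P: tangent at (11, 5): λ = (3·11² + 20)/(2·5) ≡ 15/10. 10⁻¹ ≡ 7 (mod 23), so λ ≡ 15·7 ≡ 13.
  x = λ² - 11 - 11 = 169 - 22 ≡ 9; y = λ·(11 - 9) - 5 ≡ 21. → (9, 21)
3P: (9, 21) + (11, 5). λ = (5 - 21)/(11 - 9) ≡ 7/2 mod 23. 2⁻¹ ≡ 12 (mod 23) since 2·12 = 24 ≡ 1, so λ ≡ 15.
  x = λ² - 9 - 11 = 225 - 20 ≡ 21; y = λ·(9 - 21) - 21 ≡ 6. → (21, 6)
4P: (21, 6) + (11, 5). λ = (5 - 6)/(11 - 21) ≡ 22/13 mod 23. 13⁻¹ ≡ 16 (mod 23), so λ ≡ 7.
  x = λ² - 21 - 11 = 49 - 32 ≡ 17; y = λ·(21 - 17) - 6 ≡ 22. → (17, 22)
5P: (17, 22) + (11, 5). λ = (5 - 22)/(11 - 17) ≡ 6/17 mod 23. 17⁻¹ ≡ 19 (mod 23), so λ ≡ 22.
  x = λ² - 17 - 11 = 484 - 28 ≡ 19; y = λ·(17 - 19) - 22 ≡ 3. → (19, 3)
6P: (19, 3) + (11, 5). λ = (5 - 3)/(11 - 19) ≡ 2/15 mod 23. 15⁻¹ ≡ 20 (mod 23) since 15·20 = 300 ≡ 1, so λ ≡ 17.
  x = λ² - 19 - 11 = 289 - 30 ≡ 6; y = λ·(19 - 6) - 3 ≡ 11. → (6, 11)
7P: (6, 11) + (11, 5). λ = (5 - 11)/(11 - 6) ≡ 17/5 mod 23. 5⁻¹ ≡ 14 (mod 23) since 5·14 = 70 ≡ 1, so λ ≡ 8.
  x = λ² - 6 - 11 = 64 - 17 ≡ 1; y = λ·(6 - 1) - 11 ≡ 6. → (1, 6)
8P: (1, 6) + (11, 5). λ = (5 - 6)/(11 - 1) ≡ 22/10 mod 23. 10⁻¹ ≡ 7 (mod 23) since 10·7 = 70 ≡ 1, so λ ≡ 16.
  x = λ² - 1 - 11 = 256 - 12 ≡ 14; y = λ·(1 - 14) - 6 ≡ 16. → (14, 16)
9P: (14, 16) + (11, 5). λ = (5 - 16)/(11 - 14) ≡ 12/20 mod 23. 20⁻¹ ≡ 15 (mod 23) since 20·15 = 300 ≡ 1, so λ ≡ 19.
  x = λ² - 14 - 11 = 361 - 25 ≡ 14; y = λ·(14 - 14) - 16 ≡ 7. → (14, 7)
10P: (14, 7) + (11, 5). λ = (5 - 7)/(11 - 14) ≡ 21/20 mod 23. 20⁻¹ ≡ 15 (mod 23), so λ ≡ 16.
  x = λ² - 14 - 11 = 256 - 25 ≡ 1; y = λ·(14 - 1) - 7 ≡ 17. → (1, 17)
11P: (1, 17) + (11, 5). λ = (5 - 17)/(11 - 1) ≡ 11/10 mod 23. 10⁻¹ ≡ 7 (mod 23), so λ ≡ 8.
  x = λ² - 1 - 11 = 64 - 12 ≡ 6; y = λ·(1 - 6) - 17 ≡ 12. → (6, 12)

(6, 12)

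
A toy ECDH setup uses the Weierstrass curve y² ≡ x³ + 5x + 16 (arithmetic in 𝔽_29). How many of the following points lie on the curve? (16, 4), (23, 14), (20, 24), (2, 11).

3

(16, 4): 4² ≡ 16, rhs ≡ 16 → on.
(23, 14): 14² ≡ 22, rhs ≡ 2 → off.
(20, 24): 24² ≡ 25, rhs ≡ 25 → on.
(2, 11): 11² ≡ 5, rhs ≡ 5 → on.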